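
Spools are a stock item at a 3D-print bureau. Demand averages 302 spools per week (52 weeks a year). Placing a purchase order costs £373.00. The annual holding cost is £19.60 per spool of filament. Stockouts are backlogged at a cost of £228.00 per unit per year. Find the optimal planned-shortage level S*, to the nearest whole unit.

S* ≈ 64 spools

Annual demand D = 302 × 52 = 15,704.
With planned backorders, Q* = √(2DS/H) · √((H+B)/B).
√(2DS/H) = √(2 × 15,704 × 373 / 19.6) = 773.119.
√((H+B)/B) = √((19.6+228)/228) = 1.0421.
Q* ≈ 805.665.
S* = Q* · H/(H+B) = 805.665 × 19.6/247.6 ≈ 63.776.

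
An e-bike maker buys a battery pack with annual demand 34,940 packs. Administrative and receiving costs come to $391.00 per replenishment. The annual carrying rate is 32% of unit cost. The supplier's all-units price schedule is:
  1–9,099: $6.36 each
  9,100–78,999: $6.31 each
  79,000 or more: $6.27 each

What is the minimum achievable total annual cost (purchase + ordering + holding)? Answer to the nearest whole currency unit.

Holding cost per unit per year at price C is H = 0.32·C.
Evaluate total cost at each tier's feasible EOQ or, if the EOQ is below the tier, at the tier's minimum quantity.
EOQ at $6.36 = 3664.0 (feasible in tier 1): TC = 34,940×$6.36 + (34,940/3664.0)×391 + (3664.0/2)×0.32×$6.36 = $229,675.47.
EOQ at $6.31 = 3678.5 < 9100, so use break Q=9100: TC = 34,940×$6.31 + (34,940/9100.0)×391 + (9100.0/2)×0.32×$6.31 = $231,160.03.
EOQ at $6.27 = 3690.3 < 79000, so use break Q=79000: TC = 34,940×$6.27 + (34,940/79000.0)×391 + (79000.0/2)×0.32×$6.27 = $298,499.53.
Lowest total cost among the candidates is at Q = 3664.0.

TC* ≈ $229,675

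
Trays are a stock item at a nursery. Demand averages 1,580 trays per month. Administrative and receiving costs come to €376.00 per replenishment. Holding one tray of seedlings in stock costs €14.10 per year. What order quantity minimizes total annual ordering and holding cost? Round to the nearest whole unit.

Q* ≈ 1,006 trays

Annual demand D = 1,580 × 12 = 18,960.
EOQ = √(2DS / H) = √(2 × 18,960 × 376 / 14.1).
= √(14,257,920 / 14.1) = √1,011,200 ≈ 1005.584.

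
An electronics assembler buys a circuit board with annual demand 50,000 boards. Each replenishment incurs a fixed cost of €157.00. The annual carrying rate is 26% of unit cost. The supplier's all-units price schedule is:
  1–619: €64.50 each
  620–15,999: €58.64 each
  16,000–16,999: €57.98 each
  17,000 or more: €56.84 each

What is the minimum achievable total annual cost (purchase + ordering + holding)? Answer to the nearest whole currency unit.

Holding cost per unit per year at price C is H = 0.26·C.
Evaluate total cost at each tier's feasible EOQ or, if the EOQ is below the tier, at the tier's minimum quantity.
Tier 1 (€64.50): EOQ = 967.6 exceeds tier's upper bound 619, so this tier is dominated.
EOQ at €58.64 = 1014.8 (feasible in tier 2): TC = 50,000×€58.64 + (50,000/1014.8)×157 + (1014.8/2)×0.26×€58.64 = €2,947,471.54.
EOQ at €57.98 = 1020.5 < 16000, so use break Q=16000: TC = 50,000×€57.98 + (50,000/16000.0)×157 + (16000.0/2)×0.26×€57.98 = €3,020,089.02.
EOQ at €56.84 = 1030.7 < 17000, so use break Q=17000: TC = 50,000×€56.84 + (50,000/17000.0)×157 + (17000.0/2)×0.26×€56.84 = €2,968,078.16.
Lowest total cost among the candidates is at Q = 1014.8.

TC* ≈ €2,947,472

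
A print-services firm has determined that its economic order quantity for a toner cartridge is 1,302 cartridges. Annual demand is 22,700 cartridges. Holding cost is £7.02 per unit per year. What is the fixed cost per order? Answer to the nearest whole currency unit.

The basic EOQ model gives Q* = √(2DS/H); rearrange for the unknown.
From Q* = √(2DS/H): S = Q*²H / (2D) = 1,302² × 7.02 / (2 × 22,700) = 262.1219.

S ≈ £262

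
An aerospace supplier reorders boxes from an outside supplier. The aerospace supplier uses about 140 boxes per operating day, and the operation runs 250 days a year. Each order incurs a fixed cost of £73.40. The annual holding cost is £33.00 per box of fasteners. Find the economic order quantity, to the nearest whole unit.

Q* ≈ 395 boxes

Annual demand D = 140 × 250 = 35,000.
EOQ = √(2DS / H) = √(2 × 35,000 × 73.4 / 33).
= √(5,138,000 / 33) = √155,696.9697 ≈ 394.585.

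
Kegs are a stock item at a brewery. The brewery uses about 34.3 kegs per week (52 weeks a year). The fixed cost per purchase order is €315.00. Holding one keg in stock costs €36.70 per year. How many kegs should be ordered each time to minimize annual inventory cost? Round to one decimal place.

Q* ≈ 175.0 kegs

Annual demand D = 34.3 × 52 = 1,783.6.
EOQ = √(2DS / H) = √(2 × 1,783.6 × 315 / 36.7).
= √(1,123,668 / 36.7) = √30,617.6567 ≈ 174.979.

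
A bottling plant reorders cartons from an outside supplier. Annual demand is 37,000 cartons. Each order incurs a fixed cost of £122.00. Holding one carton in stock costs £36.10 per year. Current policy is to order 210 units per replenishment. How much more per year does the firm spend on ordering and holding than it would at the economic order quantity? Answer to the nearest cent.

Extra cost ≈ £7,232.74 per year

EOQ = √(2DS/H) = √(2 × 37,000 × 122 / 36.1) ≈ 500.08.
Cost at Q* = (D/Q*)S + (Q*/2)H = √(2DSH) ≈ £18,053.00.
Cost at Q = 210: (37,000/210)×122 + (210/2)×36.1 = £21,495.24 + £3,790.50 = £25,285.74.
Excess = £25,285.74 − £18,053.00 = £7,232.74.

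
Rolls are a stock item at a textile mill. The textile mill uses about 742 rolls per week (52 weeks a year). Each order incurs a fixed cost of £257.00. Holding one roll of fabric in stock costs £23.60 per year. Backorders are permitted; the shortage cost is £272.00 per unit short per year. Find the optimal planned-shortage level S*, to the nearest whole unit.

S* ≈ 76 rolls

Annual demand D = 742 × 52 = 38,584.
With planned backorders, Q* = √(2DS/H) · √((H+B)/B).
√(2DS/H) = √(2 × 38,584 × 257 / 23.6) = 916.704.
√((H+B)/B) = √((23.6+272)/272) = 1.0425.
Q* ≈ 955.646.
S* = Q* · H/(H+B) = 955.646 × 23.6/295.6 ≈ 76.296.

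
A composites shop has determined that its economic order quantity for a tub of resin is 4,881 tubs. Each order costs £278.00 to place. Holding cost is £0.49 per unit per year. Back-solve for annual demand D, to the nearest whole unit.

The basic EOQ model gives Q* = √(2DS/H); rearrange for the unknown.
From Q* = √(2DS/H): D = Q*²H / (2S) = 4,881² × 0.49 / (2 × 278) = 20996.113.

D ≈ 20,996 tubs per year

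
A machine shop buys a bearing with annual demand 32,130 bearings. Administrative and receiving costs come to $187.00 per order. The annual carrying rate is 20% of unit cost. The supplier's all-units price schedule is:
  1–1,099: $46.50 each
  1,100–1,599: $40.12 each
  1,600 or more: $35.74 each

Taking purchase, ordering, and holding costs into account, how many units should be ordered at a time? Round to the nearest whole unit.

Q* ≈ 1,600 bearings

Holding cost per unit per year at price C is H = 0.20·C.
For each price level, check whether its EOQ is feasible; otherwise the best quantity at that price is the breakpoint.
Tier 1 ($46.50): EOQ = 1136.7 exceeds tier's upper bound 1099, so this tier is dominated.
EOQ at $40.12 = 1223.8 (feasible in tier 2): TC = 32,130×$40.12 + (32,130/1223.8)×187 + (1223.8/2)×0.20×$40.12 = $1,298,875.04.
EOQ at $35.74 = 1296.6 < 1600, so use break Q=1600: TC = 32,130×$35.74 + (32,130/1600.0)×187 + (1600.0/2)×0.20×$35.74 = $1,157,799.79.
Lowest total cost is $1,157,799.79 at Q = 1600.0.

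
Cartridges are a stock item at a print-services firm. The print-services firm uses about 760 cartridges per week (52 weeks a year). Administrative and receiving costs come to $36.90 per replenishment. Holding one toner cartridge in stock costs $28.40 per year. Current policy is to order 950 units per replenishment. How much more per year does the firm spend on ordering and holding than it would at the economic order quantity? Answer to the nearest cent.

Extra cost ≈ $5,923.90 per year

Annual demand D = 760 × 52 = 39,520.
EOQ = √(2DS/H) = √(2 × 39,520 × 36.9 / 28.4) ≈ 320.46.
Cost at Q* = (D/Q*)S + (Q*/2)H = √(2DSH) ≈ $9,101.14.
Cost at Q = 950: (39,520/950)×36.9 + (950/2)×28.4 = $1,535.04 + $13,490.00 = $15,025.04.
Excess = $15,025.04 − $9,101.14 = $5,923.90.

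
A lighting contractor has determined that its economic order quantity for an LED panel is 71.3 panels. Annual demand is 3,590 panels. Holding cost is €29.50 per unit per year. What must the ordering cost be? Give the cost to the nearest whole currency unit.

Invert the EOQ relation Q*² = 2DS/H.
From Q* = √(2DS/H): S = Q*²H / (2D) = 71.3² × 29.5 / (2 × 3,590) = 20.8870.

S ≈ €21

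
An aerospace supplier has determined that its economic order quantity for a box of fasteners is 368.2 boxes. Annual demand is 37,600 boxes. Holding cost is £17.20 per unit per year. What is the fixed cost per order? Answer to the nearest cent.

Squaring Q* = √(2DS/H) gives Q*² = 2DS/H.
From Q* = √(2DS/H): S = Q*²H / (2D) = 368.2² × 17.2 / (2 × 37,600) = 31.0083.

S ≈ £31.01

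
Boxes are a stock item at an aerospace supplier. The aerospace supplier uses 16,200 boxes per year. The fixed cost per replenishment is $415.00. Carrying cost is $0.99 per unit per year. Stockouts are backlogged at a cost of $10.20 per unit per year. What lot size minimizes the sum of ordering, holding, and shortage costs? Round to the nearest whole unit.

Q* ≈ 3,860 boxes

With planned backorders, Q* = √(2DS/H) · √((H+B)/B).
√(2DS/H) = √(2 × 16,200 × 415 / 0.99) = 3685.352.
√((H+B)/B) = √((0.99+10.2)/10.2) = 1.0474.
Q* ≈ 3860.059.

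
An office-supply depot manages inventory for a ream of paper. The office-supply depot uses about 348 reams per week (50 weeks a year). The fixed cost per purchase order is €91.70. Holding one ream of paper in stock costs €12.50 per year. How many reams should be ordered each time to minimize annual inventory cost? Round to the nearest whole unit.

Q* ≈ 505 reams

Annual demand D = 348 × 50 = 17,400.
EOQ = √(2DS / H) = √(2 × 17,400 × 91.7 / 12.5).
= √(3,191,160 / 12.5) = √255,292.8 ≈ 505.265.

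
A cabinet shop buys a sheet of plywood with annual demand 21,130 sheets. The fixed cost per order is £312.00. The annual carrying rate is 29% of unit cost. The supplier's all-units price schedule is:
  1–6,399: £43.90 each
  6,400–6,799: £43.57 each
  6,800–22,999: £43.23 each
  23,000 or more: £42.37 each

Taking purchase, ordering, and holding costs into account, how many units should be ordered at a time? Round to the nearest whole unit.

Holding cost per unit per year at price C is H = 0.29·C.
Candidates are each tier's EOQ (if it falls in that tier) and each price-break quantity.
EOQ at £43.90 = 1017.7 (feasible in tier 1): TC = 21,130×£43.90 + (21,130/1017.7)×312 + (1017.7/2)×0.29×£43.90 = £940,563.07.
EOQ at £43.57 = 1021.5 < 6400, so use break Q=6400: TC = 21,130×£43.57 + (21,130/6400.0)×312 + (6400.0/2)×0.29×£43.57 = £962,097.15.
EOQ at £43.23 = 1025.5 < 6800, so use break Q=6800: TC = 21,130×£43.23 + (21,130/6800.0)×312 + (6800.0/2)×0.29×£43.23 = £957,044.17.
EOQ at £42.37 = 1035.9 < 23000, so use break Q=23000: TC = 21,130×£42.37 + (21,130/23000.0)×312 + (23000.0/2)×0.29×£42.37 = £1,036,868.68.
Lowest total cost is £940,563.07 at Q = 1017.7.

Q* ≈ 1,018 sheets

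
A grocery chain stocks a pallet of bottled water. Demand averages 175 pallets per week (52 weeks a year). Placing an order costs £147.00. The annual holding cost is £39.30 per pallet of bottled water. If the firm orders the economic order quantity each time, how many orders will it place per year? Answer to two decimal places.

Annual demand D = 175 × 52 = 9,100.
Q* = √(2DS/H) = √(2 × 9,100 × 147 / 39.3) ≈ 260.91.
Orders per year = D / Q* = 9,100 / 260.91 ≈ 34.877.

N ≈ 34.88 orders per year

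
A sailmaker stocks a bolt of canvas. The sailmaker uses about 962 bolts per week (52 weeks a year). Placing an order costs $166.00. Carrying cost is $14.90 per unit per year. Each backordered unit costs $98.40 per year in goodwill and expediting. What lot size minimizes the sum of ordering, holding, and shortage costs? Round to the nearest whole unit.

Q* ≈ 1,133 bolts

Annual demand D = 962 × 52 = 50,024.
With planned backorders, Q* = √(2DS/H) · √((H+B)/B).
√(2DS/H) = √(2 × 50,024 × 166 / 14.9) = 1055.760.
√((H+B)/B) = √((14.9+98.4)/98.4) = 1.0730.
Q* ≈ 1132.876.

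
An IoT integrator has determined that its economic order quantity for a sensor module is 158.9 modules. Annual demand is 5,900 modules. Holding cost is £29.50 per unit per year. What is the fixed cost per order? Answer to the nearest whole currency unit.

Squaring Q* = √(2DS/H) gives Q*² = 2DS/H.
From Q* = √(2DS/H): S = Q*²H / (2D) = 158.9² × 29.5 / (2 × 5,900) = 63.1230.

S ≈ £63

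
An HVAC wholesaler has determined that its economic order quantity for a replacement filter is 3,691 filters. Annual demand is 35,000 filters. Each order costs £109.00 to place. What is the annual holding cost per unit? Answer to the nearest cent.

Squaring Q* = √(2DS/H) gives Q*² = 2DS/H.
From Q* = √(2DS/H): H = 2DS / Q*² = 2 × 35,000 × 109 / 3,691² = 0.5601.

H ≈ £0.56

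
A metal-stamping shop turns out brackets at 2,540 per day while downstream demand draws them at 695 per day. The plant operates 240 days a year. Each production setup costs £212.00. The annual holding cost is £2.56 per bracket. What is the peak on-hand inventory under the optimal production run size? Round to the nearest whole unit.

Annual demand D = 695 × 240 = 166,800.
Production build-up factor (1 − d/p) = 1 − 695/2,540 = 0.7264.
Q* = √(2DS / (H(1 − d/p))) = √(2 × 166,800 × 212 / (2.56 × 0.7264)).
= √(70,723,200 / 1.8595) ≈ 6167.081.
Maximum inventory = Q*(1 − d/p) = 6167.081 × 0.7264 ≈ 4479.632.

I_max ≈ 4,480 brackets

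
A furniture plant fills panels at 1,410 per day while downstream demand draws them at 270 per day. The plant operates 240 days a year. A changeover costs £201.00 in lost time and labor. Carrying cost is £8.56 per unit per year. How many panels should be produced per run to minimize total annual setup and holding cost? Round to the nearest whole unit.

Annual demand D = 270 × 240 = 64,800.
Production build-up factor (1 − d/p) = 1 − 270/1,410 = 0.8085.
Q* = √(2DS / (H(1 − d/p))) = √(2 × 64,800 × 201 / (8.56 × 0.8085)).
= √(26,049,600 / 6.9209) ≈ 1940.085.

Q* ≈ 1,940 panels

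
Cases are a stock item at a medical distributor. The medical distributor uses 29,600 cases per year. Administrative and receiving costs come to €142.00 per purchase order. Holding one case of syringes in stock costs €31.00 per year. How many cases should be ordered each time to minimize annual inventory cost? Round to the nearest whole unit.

EOQ = √(2DS / H) = √(2 × 29,600 × 142 / 31).
= √(8,406,400 / 31) = √271,174.1935 ≈ 520.744.

Q* ≈ 521 cases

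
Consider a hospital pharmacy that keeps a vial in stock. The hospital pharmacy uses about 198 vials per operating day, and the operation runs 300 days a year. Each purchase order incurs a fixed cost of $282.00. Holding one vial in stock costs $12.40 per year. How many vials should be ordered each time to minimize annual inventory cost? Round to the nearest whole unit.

Annual demand D = 198 × 300 = 59,400.
EOQ = √(2DS / H) = √(2 × 59,400 × 282 / 12.4).
= √(33,501,600 / 12.4) = √2,701,741.9355 ≈ 1643.698.

Q* ≈ 1,644 vials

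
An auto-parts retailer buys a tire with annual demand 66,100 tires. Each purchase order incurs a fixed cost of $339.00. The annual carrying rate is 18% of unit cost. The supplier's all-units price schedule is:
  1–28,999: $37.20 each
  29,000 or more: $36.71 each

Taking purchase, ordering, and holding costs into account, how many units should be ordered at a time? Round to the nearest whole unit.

Q* ≈ 2,587 tires

Holding cost per unit per year at price C is H = 0.18·C.
Candidates are each tier's EOQ (if it falls in that tier) and each price-break quantity.
EOQ at $37.20 = 2587.1 (feasible in tier 1): TC = 66,100×$37.20 + (66,100/2587.1)×339 + (2587.1/2)×0.18×$37.20 = $2,476,243.01.
EOQ at $36.71 = 2604.3 < 29000, so use break Q=29000: TC = 66,100×$36.71 + (66,100/29000.0)×339 + (29000.0/2)×0.18×$36.71 = $2,523,116.79.
Lowest total cost is $2,476,243.01 at Q = 2587.1.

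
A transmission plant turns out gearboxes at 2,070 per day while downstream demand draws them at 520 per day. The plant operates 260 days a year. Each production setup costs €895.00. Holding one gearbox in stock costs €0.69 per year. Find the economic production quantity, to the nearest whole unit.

Q* ≈ 21,643 gearboxes

Annual demand D = 520 × 260 = 135,200.
Production build-up factor (1 − d/p) = 1 − 520/2,070 = 0.7488.
Q* = √(2DS / (H(1 − d/p))) = √(2 × 135,200 × 895 / (0.69 × 0.7488)).
= √(242,008,000 / 0.5167) ≈ 21642.610.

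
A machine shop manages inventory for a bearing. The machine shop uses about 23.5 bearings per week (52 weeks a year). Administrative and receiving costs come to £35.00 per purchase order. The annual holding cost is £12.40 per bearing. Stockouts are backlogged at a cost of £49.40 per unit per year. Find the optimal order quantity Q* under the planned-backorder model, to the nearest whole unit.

Annual demand D = 23.5 × 52 = 1,222.
With planned backorders, Q* = √(2DS/H) · √((H+B)/B).
√(2DS/H) = √(2 × 1,222 × 35 / 12.4) = 83.057.
√((H+B)/B) = √((12.4+49.4)/49.4) = 1.1185.
Q* ≈ 92.898.

Q* ≈ 93 bearings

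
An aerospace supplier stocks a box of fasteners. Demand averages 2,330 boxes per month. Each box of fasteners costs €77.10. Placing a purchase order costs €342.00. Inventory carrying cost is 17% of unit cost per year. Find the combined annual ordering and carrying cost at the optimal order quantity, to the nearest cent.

Annual demand D = 2,330 × 12 = 27,960.
Holding cost H = 0.17 × €77.10 = €13.1070 per unit per year.
The optimal lot size = √(2DS/H) = √(2 × 27,960 × 342 / 13.107) ≈ 1207.94.
At Q*, ordering cost (D/Q*)S equals holding cost (Q*/2)H, each = √(DSH/2).
Minimum total = √(2DSH) = √(2 × 27,960 × 342 × 13.107) ≈ 15832.456.

TC* ≈ €15,832.46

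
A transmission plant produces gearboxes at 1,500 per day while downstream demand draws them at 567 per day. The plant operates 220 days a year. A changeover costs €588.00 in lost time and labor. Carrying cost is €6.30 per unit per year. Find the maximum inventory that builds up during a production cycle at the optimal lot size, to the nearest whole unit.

Annual demand D = 567 × 220 = 124,740.
Production build-up factor (1 − d/p) = 1 − 567/1,500 = 0.6220.
Q* = √(2DS / (H(1 − d/p))) = √(2 × 124,740 × 588 / (6.3 × 0.6220)).
= √(146,694,240 / 3.9186) ≈ 6118.445.
Maximum inventory = Q*(1 − d/p) = 6118.445 × 0.6220 ≈ 3805.673.

I_max ≈ 3,806 gearboxes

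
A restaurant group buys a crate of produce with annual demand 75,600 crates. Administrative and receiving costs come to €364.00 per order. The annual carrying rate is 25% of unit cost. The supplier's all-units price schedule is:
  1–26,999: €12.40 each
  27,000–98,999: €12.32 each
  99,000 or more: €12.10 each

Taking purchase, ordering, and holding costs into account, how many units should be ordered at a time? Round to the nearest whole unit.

Holding cost per unit per year at price C is H = 0.25·C.
Evaluate total cost at each tier's feasible EOQ or, if the EOQ is below the tier, at the tier's minimum quantity.
EOQ at €12.40 = 4213.5 (feasible in tier 1): TC = 75,600×€12.40 + (75,600/4213.5)×364 + (4213.5/2)×0.25×€12.40 = €950,501.93.
EOQ at €12.32 = 4227.2 < 27000, so use break Q=27000: TC = 75,600×€12.32 + (75,600/27000.0)×364 + (27000.0/2)×0.25×€12.32 = €973,991.20.
EOQ at €12.10 = 4265.4 < 99000, so use break Q=99000: TC = 75,600×€12.10 + (75,600/99000.0)×364 + (99000.0/2)×0.25×€12.10 = €1,064,775.46.
Lowest total cost is €950,501.93 at Q = 4213.5.

Q* ≈ 4,214 crates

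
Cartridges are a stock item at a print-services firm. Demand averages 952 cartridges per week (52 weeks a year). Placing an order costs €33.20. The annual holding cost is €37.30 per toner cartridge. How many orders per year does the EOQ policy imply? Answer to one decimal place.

Annual demand D = 952 × 52 = 49,504.
EOQ = √(2DS/H) = √(2 × 49,504 × 33.2 / 37.3) ≈ 296.86.
Orders per year = D / Q* = 49,504 / 296.86 ≈ 166.759.

N ≈ 166.8 orders per year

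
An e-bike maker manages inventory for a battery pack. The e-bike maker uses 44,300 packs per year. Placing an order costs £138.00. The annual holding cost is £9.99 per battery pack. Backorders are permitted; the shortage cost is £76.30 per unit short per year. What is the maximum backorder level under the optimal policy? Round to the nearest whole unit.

With planned backorders, Q* = √(2DS/H) · √((H+B)/B).
√(2DS/H) = √(2 × 44,300 × 138 / 9.99) = 1106.302.
√((H+B)/B) = √((9.99+76.3)/76.3) = 1.0635.
Q* ≈ 1176.499.
S* = Q* · H/(H+B) = 1176.499 × 9.99/86.29 ≈ 136.206.

S* ≈ 136 packs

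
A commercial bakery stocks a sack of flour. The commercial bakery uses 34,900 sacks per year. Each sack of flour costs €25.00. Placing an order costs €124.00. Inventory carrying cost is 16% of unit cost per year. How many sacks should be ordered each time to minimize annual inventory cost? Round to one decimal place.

Q* ≈ 1,471.0 sacks

Holding cost H = 0.16 × €25.00 = €4.0000 per unit per year.
EOQ = √(2DS / H) = √(2 × 34,900 × 124 / 4).
= √(8,655,200 / 4) = √2,163,800 ≈ 1470.986.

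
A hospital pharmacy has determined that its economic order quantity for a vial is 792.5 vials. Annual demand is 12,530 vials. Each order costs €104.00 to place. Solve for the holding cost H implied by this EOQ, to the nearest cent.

Squaring Q* = √(2DS/H) gives Q*² = 2DS/H.
From Q* = √(2DS/H): H = 2DS / Q*² = 2 × 12,530 × 104 / 792.5² = 4.1497.

H ≈ €4.15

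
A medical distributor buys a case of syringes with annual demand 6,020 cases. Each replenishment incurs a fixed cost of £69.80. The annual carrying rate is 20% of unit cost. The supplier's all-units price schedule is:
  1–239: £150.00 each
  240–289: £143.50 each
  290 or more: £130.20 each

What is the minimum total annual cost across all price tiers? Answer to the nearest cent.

TC* ≈ £789,028.75

Holding cost per unit per year at price C is H = 0.20·C.
For each price level, check whether its EOQ is feasible; otherwise the best quantity at that price is the breakpoint.
EOQ at £150.00 = 167.4 (feasible in tier 1): TC = 6,020×£150.00 + (6,020/167.4)×69.8 + (167.4/2)×0.20×£150.00 = £908,021.13.
EOQ at £143.50 = 171.1 < 240, so use break Q=240: TC = 6,020×£143.50 + (6,020/240.0)×69.8 + (240.0/2)×0.20×£143.50 = £869,064.82.
EOQ at £130.20 = 179.6 < 290, so use break Q=290: TC = 6,020×£130.20 + (6,020/290.0)×69.8 + (290.0/2)×0.20×£130.20 = £789,028.75.
Lowest total cost among the candidates is at Q = 290.0.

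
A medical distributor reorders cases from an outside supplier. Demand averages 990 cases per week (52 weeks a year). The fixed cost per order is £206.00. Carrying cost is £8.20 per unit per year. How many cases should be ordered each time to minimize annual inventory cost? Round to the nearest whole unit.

Annual demand D = 990 × 52 = 51,480.
EOQ = √(2DS / H) = √(2 × 51,480 × 206 / 8.2).
= √(21,209,760 / 8.2) = √2,586,556.0976 ≈ 1608.277.

Q* ≈ 1,608 cases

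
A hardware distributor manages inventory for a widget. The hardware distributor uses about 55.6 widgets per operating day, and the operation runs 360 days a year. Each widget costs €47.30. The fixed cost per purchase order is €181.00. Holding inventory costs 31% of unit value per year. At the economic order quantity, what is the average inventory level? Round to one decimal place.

Average inventory ≈ 351.5 widgets

Annual demand D = 55.6 × 360 = 20,016.
Holding cost H = 0.31 × €47.30 = €14.6630 per unit per year.
The optimal lot size = √(2DS/H) = √(2 × 20,016 × 181 / 14.663) ≈ 702.96.
Average inventory = Q*/2 ≈ 702.96 / 2 = 351.481.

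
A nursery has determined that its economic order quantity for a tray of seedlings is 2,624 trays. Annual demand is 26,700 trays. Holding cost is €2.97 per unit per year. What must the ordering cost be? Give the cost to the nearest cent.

S ≈ €382.95

Invert the EOQ relation Q*² = 2DS/H.
From Q* = √(2DS/H): S = Q*²H / (2D) = 2,624² × 2.97 / (2 × 26,700) = 382.9507.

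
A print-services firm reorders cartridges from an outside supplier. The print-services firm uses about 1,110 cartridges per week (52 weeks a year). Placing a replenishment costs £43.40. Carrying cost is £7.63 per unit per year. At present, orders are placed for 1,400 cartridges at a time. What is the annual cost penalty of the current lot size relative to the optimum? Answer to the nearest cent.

Extra cost ≈ £947.52 per year

Annual demand D = 1,110 × 52 = 57,720.
EOQ = √(2DS/H) = √(2 × 57,720 × 43.4 / 7.63) ≈ 810.33.
Cost at Q* = (D/Q*)S + (Q*/2)H = √(2DSH) ≈ £6,182.80.
Cost at Q = 1,400: (57,720/1,400)×43.4 + (1,400/2)×7.63 = £1,789.32 + £5,341.00 = £7,130.32.
Excess = £7,130.32 − £6,182.80 = £947.52.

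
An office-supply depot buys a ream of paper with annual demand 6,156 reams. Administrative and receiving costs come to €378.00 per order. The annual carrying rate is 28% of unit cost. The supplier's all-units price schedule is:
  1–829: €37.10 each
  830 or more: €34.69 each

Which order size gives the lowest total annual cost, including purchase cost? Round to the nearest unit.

Q* ≈ 830 reams

Holding cost per unit per year at price C is H = 0.28·C.
Candidates are each tier's EOQ (if it falls in that tier) and each price-break quantity.
EOQ at €37.10 = 669.3 (feasible in tier 1): TC = 6,156×€37.10 + (6,156/669.3)×378 + (669.3/2)×0.28×€37.10 = €235,340.66.
EOQ at €34.69 = 692.2 < 830, so use break Q=830: TC = 6,156×€34.69 + (6,156/830.0)×378 + (830.0/2)×0.28×€34.69 = €220,386.19.
Lowest total cost is €220,386.19 at Q = 830.0.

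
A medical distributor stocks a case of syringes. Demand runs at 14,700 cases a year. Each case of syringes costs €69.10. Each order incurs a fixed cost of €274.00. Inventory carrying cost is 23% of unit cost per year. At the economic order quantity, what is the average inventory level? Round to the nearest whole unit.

Holding cost H = 0.23 × €69.10 = €15.8930 per unit per year.
The optimal lot size = √(2DS/H) = √(2 × 14,700 × 274 / 15.893) ≈ 711.94.
Average inventory = Q*/2 ≈ 711.94 / 2 = 355.972.

Average inventory ≈ 356 cases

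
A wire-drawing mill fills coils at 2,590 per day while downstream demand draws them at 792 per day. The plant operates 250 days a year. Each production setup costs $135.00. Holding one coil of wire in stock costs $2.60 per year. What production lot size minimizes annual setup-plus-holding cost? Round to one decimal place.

Annual demand D = 792 × 250 = 198,000.
Production build-up factor (1 − d/p) = 1 − 792/2,590 = 0.6942.
Q* = √(2DS / (H(1 − d/p))) = √(2 × 198,000 × 135 / (2.6 × 0.6942)).
= √(53,460,000 / 1.8049) ≈ 5442.305.

Q* ≈ 5,442.3 coils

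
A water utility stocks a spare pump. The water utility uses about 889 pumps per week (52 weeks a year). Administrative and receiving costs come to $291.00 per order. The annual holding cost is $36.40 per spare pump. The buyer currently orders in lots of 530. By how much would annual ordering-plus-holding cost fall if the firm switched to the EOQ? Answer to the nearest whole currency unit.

Annual demand D = 889 × 52 = 46,228.
EOQ = √(2DS/H) = √(2 × 46,228 × 291 / 36.4) ≈ 859.73.
Cost at Q* = (D/Q*)S + (Q*/2)H = √(2DSH) ≈ $31,294.26.
Cost at Q = 530: (46,228/530)×291 + (530/2)×36.4 = $25,381.79 + $9,646.00 = $35,027.79.
Excess = $35,027.79 − $31,294.26 = $3,733.53.

Extra cost ≈ $3,734 per year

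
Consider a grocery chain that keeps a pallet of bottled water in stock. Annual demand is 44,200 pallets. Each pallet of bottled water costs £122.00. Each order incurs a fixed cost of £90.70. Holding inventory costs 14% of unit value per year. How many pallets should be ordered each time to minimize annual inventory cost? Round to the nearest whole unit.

Holding cost H = 0.14 × £122.00 = £17.0800 per unit per year.
EOQ = √(2DS / H) = √(2 × 44,200 × 90.7 / 17.08).
= √(8,017,880 / 17.08) = √469,430.9133 ≈ 685.150.

Q* ≈ 685 pallets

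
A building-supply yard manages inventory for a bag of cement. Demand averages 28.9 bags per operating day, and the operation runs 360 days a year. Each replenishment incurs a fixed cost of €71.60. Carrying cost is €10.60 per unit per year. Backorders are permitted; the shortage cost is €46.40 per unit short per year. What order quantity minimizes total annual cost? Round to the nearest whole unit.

Q* ≈ 416 bags

Annual demand D = 28.9 × 360 = 10,404.
With planned backorders, Q* = √(2DS/H) · √((H+B)/B).
√(2DS/H) = √(2 × 10,404 × 71.6 / 10.6) = 374.903.
√((H+B)/B) = √((10.6+46.4)/46.4) = 1.1084.
Q* ≈ 415.525.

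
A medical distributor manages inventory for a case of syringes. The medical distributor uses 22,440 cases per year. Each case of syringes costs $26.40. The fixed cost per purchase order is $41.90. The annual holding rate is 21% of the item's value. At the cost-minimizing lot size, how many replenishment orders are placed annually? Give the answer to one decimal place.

N ≈ 38.5 orders per year

Holding cost H = 0.21 × $26.40 = $5.5440 per unit per year.
EOQ = √(2DS/H) = √(2 × 22,440 × 41.9 / 5.544) ≈ 582.40.
Orders per year = D / Q* = 22,440 / 582.40 ≈ 38.530.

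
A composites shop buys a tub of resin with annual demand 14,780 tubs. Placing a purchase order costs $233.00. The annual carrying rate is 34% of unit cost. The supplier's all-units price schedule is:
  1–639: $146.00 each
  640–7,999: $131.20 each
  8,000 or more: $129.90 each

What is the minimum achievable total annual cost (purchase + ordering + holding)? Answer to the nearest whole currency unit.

TC* ≈ $1,958,791

Holding cost per unit per year at price C is H = 0.34·C.
For each price level, check whether its EOQ is feasible; otherwise the best quantity at that price is the breakpoint.
EOQ at $146.00 = 372.5 (feasible in tier 1): TC = 14,780×$146.00 + (14,780/372.5)×233 + (372.5/2)×0.34×$146.00 = $2,176,370.39.
EOQ at $131.20 = 392.9 < 640, so use break Q=640: TC = 14,780×$131.20 + (14,780/640.0)×233 + (640.0/2)×0.34×$131.20 = $1,958,791.40.
EOQ at $129.90 = 394.9 < 8000, so use break Q=8000: TC = 14,780×$129.90 + (14,780/8000.0)×233 + (8000.0/2)×0.34×$129.90 = $2,097,016.47.
Lowest total cost among the candidates is at Q = 640.0.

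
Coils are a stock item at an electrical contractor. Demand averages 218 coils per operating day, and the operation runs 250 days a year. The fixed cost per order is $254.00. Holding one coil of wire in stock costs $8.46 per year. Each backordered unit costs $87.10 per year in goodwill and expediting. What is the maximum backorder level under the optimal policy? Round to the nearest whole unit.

Annual demand D = 218 × 250 = 54,500.
With planned backorders, Q* = √(2DS/H) · √((H+B)/B).
√(2DS/H) = √(2 × 54,500 × 254 / 8.46) = 1809.026.
√((H+B)/B) = √((8.46+87.1)/87.1) = 1.0474.
Q* ≈ 1894.846.
S* = Q* · H/(H+B) = 1894.846 × 8.46/95.56 ≈ 167.752.

S* ≈ 168 coils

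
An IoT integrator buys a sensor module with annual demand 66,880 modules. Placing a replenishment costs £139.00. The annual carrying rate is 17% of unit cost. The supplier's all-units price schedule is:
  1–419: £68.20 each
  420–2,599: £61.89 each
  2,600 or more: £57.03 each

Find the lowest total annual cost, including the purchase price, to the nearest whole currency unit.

Holding cost per unit per year at price C is H = 0.17·C.
Evaluate total cost at each tier's feasible EOQ or, if the EOQ is below the tier, at the tier's minimum quantity.
Tier 1 (£68.20): EOQ = 1266.4 exceeds tier's upper bound 419, so this tier is dominated.
EOQ at £61.89 = 1329.3 (feasible in tier 2): TC = 66,880×£61.89 + (66,880/1329.3)×139 + (1329.3/2)×0.17×£61.89 = £4,153,189.58.
EOQ at £57.03 = 1384.8 < 2600, so use break Q=2600: TC = 66,880×£57.03 + (66,880/2600.0)×139 + (2600.0/2)×0.17×£57.03 = £3,830,345.54.
Lowest total cost among the candidates is at Q = 2600.0.

TC* ≈ £3,830,346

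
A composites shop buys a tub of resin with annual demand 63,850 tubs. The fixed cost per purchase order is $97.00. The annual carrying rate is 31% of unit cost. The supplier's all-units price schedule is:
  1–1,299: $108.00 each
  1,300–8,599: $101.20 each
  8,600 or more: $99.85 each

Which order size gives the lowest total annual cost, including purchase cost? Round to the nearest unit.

Q* ≈ 1,300 tubs

Holding cost per unit per year at price C is H = 0.31·C.
Candidates are each tier's EOQ (if it falls in that tier) and each price-break quantity.
EOQ at $108.00 = 608.3 (feasible in tier 1): TC = 63,850×$108.00 + (63,850/608.3)×97 + (608.3/2)×0.31×$108.00 = $6,916,164.51.
EOQ at $101.20 = 628.4 < 1300, so use break Q=1300: TC = 63,850×$101.20 + (63,850/1300.0)×97 + (1300.0/2)×0.31×$101.20 = $6,486,775.99.
EOQ at $99.85 = 632.6 < 8600, so use break Q=8600: TC = 63,850×$99.85 + (63,850/8600.0)×97 + (8600.0/2)×0.31×$99.85 = $6,509,242.72.
Lowest total cost is $6,486,775.99 at Q = 1300.0.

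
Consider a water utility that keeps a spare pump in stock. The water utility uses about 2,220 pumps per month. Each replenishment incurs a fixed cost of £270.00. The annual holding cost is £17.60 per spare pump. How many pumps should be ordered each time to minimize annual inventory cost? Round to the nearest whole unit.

Annual demand D = 2,220 × 12 = 26,640.
EOQ = √(2DS / H) = √(2 × 26,640 × 270 / 17.6).
= √(14,385,600 / 17.6) = √817,363.6364 ≈ 904.082.

Q* ≈ 904 pumps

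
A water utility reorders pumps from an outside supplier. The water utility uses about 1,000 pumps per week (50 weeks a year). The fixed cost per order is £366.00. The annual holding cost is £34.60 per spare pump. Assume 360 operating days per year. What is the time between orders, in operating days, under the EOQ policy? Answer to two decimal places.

T ≈ 7.41 days

Annual demand D = 1,000 × 50 = 50,000.
EOQ = √(2DS/H) = √(2 × 50,000 × 366 / 34.6) ≈ 1028.50.
Cycle time = Q*/D × 360 = 1028.50 / 50,000 × 360 ≈ 7.405 days.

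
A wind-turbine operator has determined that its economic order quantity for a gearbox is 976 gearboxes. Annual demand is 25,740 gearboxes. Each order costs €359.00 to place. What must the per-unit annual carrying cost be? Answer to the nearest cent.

Squaring Q* = √(2DS/H) gives Q*² = 2DS/H.
From Q* = √(2DS/H): H = 2DS / Q*² = 2 × 25,740 × 359 / 976² = 19.4014.

H ≈ €19.40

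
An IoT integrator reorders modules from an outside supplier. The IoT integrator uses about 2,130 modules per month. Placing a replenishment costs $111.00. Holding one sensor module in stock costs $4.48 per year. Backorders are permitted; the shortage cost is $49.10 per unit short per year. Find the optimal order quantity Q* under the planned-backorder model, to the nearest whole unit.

Q* ≈ 1,176 modules

Annual demand D = 2,130 × 12 = 25,560.
With planned backorders, Q* = √(2DS/H) · √((H+B)/B).
√(2DS/H) = √(2 × 25,560 × 111 / 4.48) = 1125.428.
√((H+B)/B) = √((4.48+49.1)/49.1) = 1.0446.
Q* ≈ 1175.651.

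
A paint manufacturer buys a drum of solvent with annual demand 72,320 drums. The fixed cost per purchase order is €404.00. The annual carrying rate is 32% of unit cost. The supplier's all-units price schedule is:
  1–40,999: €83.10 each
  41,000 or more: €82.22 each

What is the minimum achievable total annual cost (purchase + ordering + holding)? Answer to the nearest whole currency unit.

TC* ≈ €6,049,211

Holding cost per unit per year at price C is H = 0.32·C.
For each price level, check whether its EOQ is feasible; otherwise the best quantity at that price is the breakpoint.
EOQ at €83.10 = 1482.4 (feasible in tier 1): TC = 72,320×€83.10 + (72,320/1482.4)×404 + (1482.4/2)×0.32×€83.10 = €6,049,211.43.
EOQ at €82.22 = 1490.3 < 41000, so use break Q=41000: TC = 72,320×€82.22 + (72,320/41000.0)×404 + (41000.0/2)×0.32×€82.22 = €6,486,226.22.
Lowest total cost among the candidates is at Q = 1482.4.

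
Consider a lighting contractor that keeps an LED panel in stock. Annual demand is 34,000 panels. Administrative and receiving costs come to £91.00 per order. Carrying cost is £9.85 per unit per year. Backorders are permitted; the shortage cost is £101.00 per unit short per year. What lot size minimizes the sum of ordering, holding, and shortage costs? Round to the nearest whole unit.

With planned backorders, Q* = √(2DS/H) · √((H+B)/B).
√(2DS/H) = √(2 × 34,000 × 91 / 9.85) = 792.605.
√((H+B)/B) = √((9.85+101)/101) = 1.0476.
Q* ≈ 830.356.

Q* ≈ 830 panels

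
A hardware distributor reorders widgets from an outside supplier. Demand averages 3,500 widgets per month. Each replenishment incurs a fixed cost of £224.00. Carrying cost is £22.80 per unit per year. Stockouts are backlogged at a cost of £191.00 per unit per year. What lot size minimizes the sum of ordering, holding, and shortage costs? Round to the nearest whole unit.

Q* ≈ 961 widgets

Annual demand D = 3,500 × 12 = 42,000.
With planned backorders, Q* = √(2DS/H) · √((H+B)/B).
√(2DS/H) = √(2 × 42,000 × 224 / 22.8) = 908.440.
√((H+B)/B) = √((22.8+191)/191) = 1.0580.
Q* ≈ 961.133.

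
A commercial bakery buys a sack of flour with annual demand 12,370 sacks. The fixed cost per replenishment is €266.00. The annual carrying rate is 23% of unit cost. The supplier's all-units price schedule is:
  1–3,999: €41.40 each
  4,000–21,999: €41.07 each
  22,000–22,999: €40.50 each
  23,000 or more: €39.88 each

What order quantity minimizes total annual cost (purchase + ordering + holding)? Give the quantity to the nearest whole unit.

Holding cost per unit per year at price C is H = 0.23·C.
Candidates are each tier's EOQ (if it falls in that tier) and each price-break quantity.
EOQ at €41.40 = 831.3 (feasible in tier 1): TC = 12,370×€41.40 + (12,370/831.3)×266 + (831.3/2)×0.23×€41.40 = €520,033.98.
EOQ at €41.07 = 834.7 < 4000, so use break Q=4000: TC = 12,370×€41.07 + (12,370/4000.0)×266 + (4000.0/2)×0.23×€41.07 = €527,750.70.
EOQ at €40.50 = 840.5 < 22000, so use break Q=22000: TC = 12,370×€40.50 + (12,370/22000.0)×266 + (22000.0/2)×0.23×€40.50 = €603,599.56.
EOQ at €39.88 = 847.0 < 23000, so use break Q=23000: TC = 12,370×€39.88 + (12,370/23000.0)×266 + (23000.0/2)×0.23×€39.88 = €598,941.26.
Lowest total cost is €520,033.98 at Q = 831.3.

Q* ≈ 831 sacks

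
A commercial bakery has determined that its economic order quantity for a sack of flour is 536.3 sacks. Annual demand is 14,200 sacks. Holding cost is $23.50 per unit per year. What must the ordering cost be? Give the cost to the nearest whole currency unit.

S ≈ $238

Squaring Q* = √(2DS/H) gives Q*² = 2DS/H.
From Q* = √(2DS/H): S = Q*²H / (2D) = 536.3² × 23.5 / (2 × 14,200) = 237.9935.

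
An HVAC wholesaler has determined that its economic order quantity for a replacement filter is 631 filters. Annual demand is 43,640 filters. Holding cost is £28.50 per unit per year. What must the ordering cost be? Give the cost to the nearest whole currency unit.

Invert the EOQ relation Q*² = 2DS/H.
From Q* = √(2DS/H): S = Q*²H / (2D) = 631² × 28.5 / (2 × 43,640) = 130.0136.

S ≈ £130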